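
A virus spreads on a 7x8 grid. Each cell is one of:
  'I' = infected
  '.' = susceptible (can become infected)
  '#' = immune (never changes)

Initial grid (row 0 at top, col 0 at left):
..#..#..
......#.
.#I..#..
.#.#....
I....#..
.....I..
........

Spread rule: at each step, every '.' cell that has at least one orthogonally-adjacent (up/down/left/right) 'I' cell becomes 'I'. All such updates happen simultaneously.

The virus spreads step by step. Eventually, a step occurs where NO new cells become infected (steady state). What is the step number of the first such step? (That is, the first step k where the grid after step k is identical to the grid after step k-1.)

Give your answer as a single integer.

Answer: 9

Derivation:
Step 0 (initial): 3 infected
Step 1: +9 new -> 12 infected
Step 2: +13 new -> 25 infected
Step 3: +12 new -> 37 infected
Step 4: +7 new -> 44 infected
Step 5: +1 new -> 45 infected
Step 6: +1 new -> 46 infected
Step 7: +1 new -> 47 infected
Step 8: +1 new -> 48 infected
Step 9: +0 new -> 48 infected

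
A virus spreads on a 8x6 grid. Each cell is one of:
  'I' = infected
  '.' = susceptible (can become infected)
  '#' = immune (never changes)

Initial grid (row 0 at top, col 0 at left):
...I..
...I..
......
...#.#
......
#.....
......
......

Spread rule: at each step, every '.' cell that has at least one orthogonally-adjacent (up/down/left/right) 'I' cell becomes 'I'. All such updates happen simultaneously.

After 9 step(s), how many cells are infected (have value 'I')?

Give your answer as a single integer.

Answer: 45

Derivation:
Step 0 (initial): 2 infected
Step 1: +5 new -> 7 infected
Step 2: +6 new -> 13 infected
Step 3: +6 new -> 19 infected
Step 4: +4 new -> 23 infected
Step 5: +6 new -> 29 infected
Step 6: +6 new -> 35 infected
Step 7: +5 new -> 40 infected
Step 8: +4 new -> 44 infected
Step 9: +1 new -> 45 infected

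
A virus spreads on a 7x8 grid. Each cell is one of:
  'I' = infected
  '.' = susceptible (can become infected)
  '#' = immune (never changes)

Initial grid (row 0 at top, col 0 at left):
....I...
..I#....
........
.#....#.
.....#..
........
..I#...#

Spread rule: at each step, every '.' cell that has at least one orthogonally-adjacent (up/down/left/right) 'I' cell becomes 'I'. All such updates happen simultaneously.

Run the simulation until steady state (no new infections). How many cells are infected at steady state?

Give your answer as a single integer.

Step 0 (initial): 3 infected
Step 1: +8 new -> 11 infected
Step 2: +12 new -> 23 infected
Step 3: +11 new -> 34 infected
Step 4: +8 new -> 42 infected
Step 5: +3 new -> 45 infected
Step 6: +4 new -> 49 infected
Step 7: +1 new -> 50 infected
Step 8: +0 new -> 50 infected

Answer: 50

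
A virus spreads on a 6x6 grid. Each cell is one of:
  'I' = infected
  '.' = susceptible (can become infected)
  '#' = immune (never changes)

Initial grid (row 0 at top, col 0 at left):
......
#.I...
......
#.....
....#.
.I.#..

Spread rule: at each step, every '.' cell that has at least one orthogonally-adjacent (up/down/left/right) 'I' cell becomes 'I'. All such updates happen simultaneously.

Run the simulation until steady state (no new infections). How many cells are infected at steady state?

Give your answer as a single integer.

Answer: 32

Derivation:
Step 0 (initial): 2 infected
Step 1: +7 new -> 9 infected
Step 2: +9 new -> 18 infected
Step 3: +7 new -> 25 infected
Step 4: +3 new -> 28 infected
Step 5: +1 new -> 29 infected
Step 6: +1 new -> 30 infected
Step 7: +1 new -> 31 infected
Step 8: +1 new -> 32 infected
Step 9: +0 new -> 32 infected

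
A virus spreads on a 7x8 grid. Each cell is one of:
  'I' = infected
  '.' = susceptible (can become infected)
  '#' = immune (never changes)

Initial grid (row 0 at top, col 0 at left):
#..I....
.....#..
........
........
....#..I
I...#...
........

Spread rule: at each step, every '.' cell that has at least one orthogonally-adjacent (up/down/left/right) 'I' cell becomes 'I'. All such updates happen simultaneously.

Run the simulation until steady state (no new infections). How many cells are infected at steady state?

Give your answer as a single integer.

Step 0 (initial): 3 infected
Step 1: +9 new -> 12 infected
Step 2: +14 new -> 26 infected
Step 3: +15 new -> 41 infected
Step 4: +10 new -> 51 infected
Step 5: +1 new -> 52 infected
Step 6: +0 new -> 52 infected

Answer: 52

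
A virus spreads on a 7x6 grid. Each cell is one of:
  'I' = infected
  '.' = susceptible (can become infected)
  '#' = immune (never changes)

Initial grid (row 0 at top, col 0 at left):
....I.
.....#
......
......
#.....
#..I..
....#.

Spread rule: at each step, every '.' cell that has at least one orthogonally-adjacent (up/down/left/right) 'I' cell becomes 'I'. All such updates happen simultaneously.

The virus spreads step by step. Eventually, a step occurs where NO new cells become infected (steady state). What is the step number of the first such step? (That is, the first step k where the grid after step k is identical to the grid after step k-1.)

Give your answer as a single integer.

Answer: 7

Derivation:
Step 0 (initial): 2 infected
Step 1: +7 new -> 9 infected
Step 2: +9 new -> 18 infected
Step 3: +10 new -> 28 infected
Step 4: +6 new -> 34 infected
Step 5: +3 new -> 37 infected
Step 6: +1 new -> 38 infected
Step 7: +0 new -> 38 infected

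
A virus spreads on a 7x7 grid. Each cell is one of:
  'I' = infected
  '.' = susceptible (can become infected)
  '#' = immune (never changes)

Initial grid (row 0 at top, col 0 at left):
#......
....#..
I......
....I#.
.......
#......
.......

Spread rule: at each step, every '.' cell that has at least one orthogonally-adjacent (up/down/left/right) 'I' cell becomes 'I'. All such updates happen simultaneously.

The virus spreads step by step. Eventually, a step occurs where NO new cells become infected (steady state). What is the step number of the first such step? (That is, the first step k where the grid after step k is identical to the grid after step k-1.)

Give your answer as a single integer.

Answer: 7

Derivation:
Step 0 (initial): 2 infected
Step 1: +6 new -> 8 infected
Step 2: +10 new -> 18 infected
Step 3: +11 new -> 29 infected
Step 4: +10 new -> 39 infected
Step 5: +5 new -> 44 infected
Step 6: +1 new -> 45 infected
Step 7: +0 new -> 45 infected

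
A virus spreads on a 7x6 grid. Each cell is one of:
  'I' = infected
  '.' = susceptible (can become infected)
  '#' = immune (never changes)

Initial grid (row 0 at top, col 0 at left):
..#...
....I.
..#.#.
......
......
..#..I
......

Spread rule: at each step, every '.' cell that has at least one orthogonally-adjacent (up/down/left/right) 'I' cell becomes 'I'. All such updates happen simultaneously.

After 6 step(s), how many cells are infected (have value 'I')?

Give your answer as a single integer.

Step 0 (initial): 2 infected
Step 1: +6 new -> 8 infected
Step 2: +9 new -> 17 infected
Step 3: +5 new -> 22 infected
Step 4: +6 new -> 28 infected
Step 5: +5 new -> 33 infected
Step 6: +4 new -> 37 infected

Answer: 37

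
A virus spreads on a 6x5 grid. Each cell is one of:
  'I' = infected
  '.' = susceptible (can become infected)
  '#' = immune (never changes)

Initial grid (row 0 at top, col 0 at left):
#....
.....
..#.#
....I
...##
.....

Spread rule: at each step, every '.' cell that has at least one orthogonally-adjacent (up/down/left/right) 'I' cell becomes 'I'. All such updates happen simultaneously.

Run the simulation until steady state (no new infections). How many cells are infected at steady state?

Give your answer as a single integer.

Step 0 (initial): 1 infected
Step 1: +1 new -> 2 infected
Step 2: +2 new -> 4 infected
Step 3: +3 new -> 7 infected
Step 4: +7 new -> 14 infected
Step 5: +7 new -> 21 infected
Step 6: +4 new -> 25 infected
Step 7: +0 new -> 25 infected

Answer: 25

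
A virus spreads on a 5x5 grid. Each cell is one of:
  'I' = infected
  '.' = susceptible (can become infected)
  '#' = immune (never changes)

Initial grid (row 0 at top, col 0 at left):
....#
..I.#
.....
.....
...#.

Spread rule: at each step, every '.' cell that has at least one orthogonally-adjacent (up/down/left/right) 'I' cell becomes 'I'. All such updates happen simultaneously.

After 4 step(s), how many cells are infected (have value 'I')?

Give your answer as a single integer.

Step 0 (initial): 1 infected
Step 1: +4 new -> 5 infected
Step 2: +6 new -> 11 infected
Step 3: +6 new -> 17 infected
Step 4: +3 new -> 20 infected

Answer: 20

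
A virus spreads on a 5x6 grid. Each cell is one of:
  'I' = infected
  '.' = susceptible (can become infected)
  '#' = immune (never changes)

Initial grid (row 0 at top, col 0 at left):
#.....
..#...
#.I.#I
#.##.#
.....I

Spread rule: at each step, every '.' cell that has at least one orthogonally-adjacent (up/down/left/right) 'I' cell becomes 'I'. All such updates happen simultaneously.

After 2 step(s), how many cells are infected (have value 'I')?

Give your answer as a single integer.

Answer: 14

Derivation:
Step 0 (initial): 3 infected
Step 1: +4 new -> 7 infected
Step 2: +7 new -> 14 infected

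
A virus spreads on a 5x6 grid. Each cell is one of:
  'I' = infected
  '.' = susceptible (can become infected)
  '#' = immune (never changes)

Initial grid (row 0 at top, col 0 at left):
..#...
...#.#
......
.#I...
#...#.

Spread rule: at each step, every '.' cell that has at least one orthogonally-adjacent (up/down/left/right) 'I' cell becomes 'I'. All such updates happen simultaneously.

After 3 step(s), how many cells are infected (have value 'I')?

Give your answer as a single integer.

Answer: 14

Derivation:
Step 0 (initial): 1 infected
Step 1: +3 new -> 4 infected
Step 2: +6 new -> 10 infected
Step 3: +4 new -> 14 infected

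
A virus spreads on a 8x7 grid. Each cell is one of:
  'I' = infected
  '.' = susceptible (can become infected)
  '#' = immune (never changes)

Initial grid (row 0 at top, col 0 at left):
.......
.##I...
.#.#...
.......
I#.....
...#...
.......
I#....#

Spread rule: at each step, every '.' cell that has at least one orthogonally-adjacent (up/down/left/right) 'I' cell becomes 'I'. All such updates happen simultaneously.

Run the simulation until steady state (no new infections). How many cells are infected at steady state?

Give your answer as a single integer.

Step 0 (initial): 3 infected
Step 1: +5 new -> 8 infected
Step 2: +8 new -> 16 infected
Step 3: +9 new -> 25 infected
Step 4: +10 new -> 35 infected
Step 5: +6 new -> 41 infected
Step 6: +4 new -> 45 infected
Step 7: +3 new -> 48 infected
Step 8: +0 new -> 48 infected

Answer: 48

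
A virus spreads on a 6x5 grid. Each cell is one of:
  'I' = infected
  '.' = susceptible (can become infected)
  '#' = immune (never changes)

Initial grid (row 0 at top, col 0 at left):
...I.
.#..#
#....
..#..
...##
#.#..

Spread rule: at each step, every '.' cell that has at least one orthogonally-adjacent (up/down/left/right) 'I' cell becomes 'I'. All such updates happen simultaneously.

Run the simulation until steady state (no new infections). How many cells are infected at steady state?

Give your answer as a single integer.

Step 0 (initial): 1 infected
Step 1: +3 new -> 4 infected
Step 2: +3 new -> 7 infected
Step 3: +4 new -> 11 infected
Step 4: +3 new -> 14 infected
Step 5: +1 new -> 15 infected
Step 6: +2 new -> 17 infected
Step 7: +3 new -> 20 infected
Step 8: +0 new -> 20 infected

Answer: 20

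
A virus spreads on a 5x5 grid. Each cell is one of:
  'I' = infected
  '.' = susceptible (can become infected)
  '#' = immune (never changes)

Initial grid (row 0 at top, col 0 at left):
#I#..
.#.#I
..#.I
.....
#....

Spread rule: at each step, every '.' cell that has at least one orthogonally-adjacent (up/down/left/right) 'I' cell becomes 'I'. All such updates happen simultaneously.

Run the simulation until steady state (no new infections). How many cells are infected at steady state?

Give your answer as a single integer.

Step 0 (initial): 3 infected
Step 1: +3 new -> 6 infected
Step 2: +3 new -> 9 infected
Step 3: +2 new -> 11 infected
Step 4: +2 new -> 13 infected
Step 5: +3 new -> 16 infected
Step 6: +1 new -> 17 infected
Step 7: +1 new -> 18 infected
Step 8: +0 new -> 18 infected

Answer: 18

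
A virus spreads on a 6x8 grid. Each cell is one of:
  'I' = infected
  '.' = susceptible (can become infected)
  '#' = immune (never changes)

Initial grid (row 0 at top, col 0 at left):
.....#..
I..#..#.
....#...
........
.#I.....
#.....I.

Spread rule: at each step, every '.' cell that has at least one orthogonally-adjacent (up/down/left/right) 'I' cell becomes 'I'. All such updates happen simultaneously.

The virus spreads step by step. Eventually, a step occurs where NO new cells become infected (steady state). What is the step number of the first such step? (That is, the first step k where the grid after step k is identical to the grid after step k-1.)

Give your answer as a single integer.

Step 0 (initial): 3 infected
Step 1: +9 new -> 12 infected
Step 2: +14 new -> 26 infected
Step 3: +7 new -> 33 infected
Step 4: +3 new -> 36 infected
Step 5: +3 new -> 39 infected
Step 6: +2 new -> 41 infected
Step 7: +1 new -> 42 infected
Step 8: +0 new -> 42 infected

Answer: 8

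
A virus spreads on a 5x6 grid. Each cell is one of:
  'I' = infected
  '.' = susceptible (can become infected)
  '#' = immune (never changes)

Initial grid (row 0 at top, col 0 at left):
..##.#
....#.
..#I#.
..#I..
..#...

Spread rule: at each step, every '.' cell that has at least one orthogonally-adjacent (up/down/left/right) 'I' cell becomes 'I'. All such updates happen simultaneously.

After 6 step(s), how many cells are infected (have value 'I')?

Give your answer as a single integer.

Answer: 20

Derivation:
Step 0 (initial): 2 infected
Step 1: +3 new -> 5 infected
Step 2: +3 new -> 8 infected
Step 3: +3 new -> 11 infected
Step 4: +4 new -> 15 infected
Step 5: +3 new -> 18 infected
Step 6: +2 new -> 20 infected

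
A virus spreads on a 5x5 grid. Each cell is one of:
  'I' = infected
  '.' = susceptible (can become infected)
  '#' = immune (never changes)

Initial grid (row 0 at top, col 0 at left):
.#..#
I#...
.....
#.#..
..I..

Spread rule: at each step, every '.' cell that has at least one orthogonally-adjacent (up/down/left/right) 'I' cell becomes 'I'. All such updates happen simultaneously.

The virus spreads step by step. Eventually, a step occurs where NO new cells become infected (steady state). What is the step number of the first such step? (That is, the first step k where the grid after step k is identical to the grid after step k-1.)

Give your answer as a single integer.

Step 0 (initial): 2 infected
Step 1: +4 new -> 6 infected
Step 2: +5 new -> 11 infected
Step 3: +3 new -> 14 infected
Step 4: +3 new -> 17 infected
Step 5: +3 new -> 20 infected
Step 6: +0 new -> 20 infected

Answer: 6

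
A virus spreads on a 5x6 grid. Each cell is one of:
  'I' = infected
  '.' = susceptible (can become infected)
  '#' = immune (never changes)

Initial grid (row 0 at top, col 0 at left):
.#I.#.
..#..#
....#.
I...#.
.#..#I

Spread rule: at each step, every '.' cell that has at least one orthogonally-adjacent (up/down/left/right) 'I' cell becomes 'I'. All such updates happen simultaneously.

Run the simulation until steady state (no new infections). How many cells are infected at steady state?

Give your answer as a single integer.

Step 0 (initial): 3 infected
Step 1: +5 new -> 8 infected
Step 2: +5 new -> 13 infected
Step 3: +7 new -> 20 infected
Step 4: +1 new -> 21 infected
Step 5: +0 new -> 21 infected

Answer: 21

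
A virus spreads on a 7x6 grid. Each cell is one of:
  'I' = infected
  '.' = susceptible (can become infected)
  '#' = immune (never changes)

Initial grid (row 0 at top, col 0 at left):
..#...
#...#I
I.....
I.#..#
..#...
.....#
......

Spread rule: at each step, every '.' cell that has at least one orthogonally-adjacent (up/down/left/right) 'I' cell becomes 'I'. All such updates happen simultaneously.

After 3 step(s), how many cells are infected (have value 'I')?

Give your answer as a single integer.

Answer: 21

Derivation:
Step 0 (initial): 3 infected
Step 1: +5 new -> 8 infected
Step 2: +6 new -> 14 infected
Step 3: +7 new -> 21 infected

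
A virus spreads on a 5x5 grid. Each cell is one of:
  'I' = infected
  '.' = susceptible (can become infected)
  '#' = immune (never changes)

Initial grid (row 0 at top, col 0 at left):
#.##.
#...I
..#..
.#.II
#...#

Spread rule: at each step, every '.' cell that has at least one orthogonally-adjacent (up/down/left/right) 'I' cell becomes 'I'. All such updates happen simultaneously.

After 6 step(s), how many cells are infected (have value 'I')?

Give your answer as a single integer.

Step 0 (initial): 3 infected
Step 1: +6 new -> 9 infected
Step 2: +2 new -> 11 infected
Step 3: +2 new -> 13 infected
Step 4: +2 new -> 15 infected
Step 5: +1 new -> 16 infected
Step 6: +1 new -> 17 infected

Answer: 17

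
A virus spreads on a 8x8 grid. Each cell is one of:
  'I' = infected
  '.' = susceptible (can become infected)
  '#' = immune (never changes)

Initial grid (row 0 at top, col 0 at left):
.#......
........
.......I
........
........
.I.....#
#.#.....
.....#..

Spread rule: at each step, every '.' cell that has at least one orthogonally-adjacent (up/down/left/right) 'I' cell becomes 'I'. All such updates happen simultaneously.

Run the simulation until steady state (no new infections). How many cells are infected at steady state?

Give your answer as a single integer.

Step 0 (initial): 2 infected
Step 1: +7 new -> 9 infected
Step 2: +10 new -> 19 infected
Step 3: +13 new -> 32 infected
Step 4: +14 new -> 46 infected
Step 5: +7 new -> 53 infected
Step 6: +5 new -> 58 infected
Step 7: +1 new -> 59 infected
Step 8: +0 new -> 59 infected

Answer: 59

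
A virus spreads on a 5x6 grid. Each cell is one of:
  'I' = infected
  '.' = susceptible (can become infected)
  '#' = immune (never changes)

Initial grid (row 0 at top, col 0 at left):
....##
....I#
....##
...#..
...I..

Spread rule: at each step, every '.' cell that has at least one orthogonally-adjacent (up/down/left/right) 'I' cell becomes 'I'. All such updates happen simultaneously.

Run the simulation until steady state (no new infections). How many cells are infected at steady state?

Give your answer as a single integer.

Answer: 24

Derivation:
Step 0 (initial): 2 infected
Step 1: +3 new -> 5 infected
Step 2: +7 new -> 12 infected
Step 3: +6 new -> 18 infected
Step 4: +4 new -> 22 infected
Step 5: +2 new -> 24 infected
Step 6: +0 new -> 24 infected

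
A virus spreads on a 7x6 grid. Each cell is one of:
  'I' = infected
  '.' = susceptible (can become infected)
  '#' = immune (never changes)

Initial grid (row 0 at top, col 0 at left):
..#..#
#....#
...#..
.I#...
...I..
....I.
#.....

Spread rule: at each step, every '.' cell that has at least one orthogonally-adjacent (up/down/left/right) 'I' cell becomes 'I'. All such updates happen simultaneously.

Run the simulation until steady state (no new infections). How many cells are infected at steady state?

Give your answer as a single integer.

Answer: 35

Derivation:
Step 0 (initial): 3 infected
Step 1: +9 new -> 12 infected
Step 2: +10 new -> 22 infected
Step 3: +7 new -> 29 infected
Step 4: +4 new -> 33 infected
Step 5: +2 new -> 35 infected
Step 6: +0 new -> 35 infected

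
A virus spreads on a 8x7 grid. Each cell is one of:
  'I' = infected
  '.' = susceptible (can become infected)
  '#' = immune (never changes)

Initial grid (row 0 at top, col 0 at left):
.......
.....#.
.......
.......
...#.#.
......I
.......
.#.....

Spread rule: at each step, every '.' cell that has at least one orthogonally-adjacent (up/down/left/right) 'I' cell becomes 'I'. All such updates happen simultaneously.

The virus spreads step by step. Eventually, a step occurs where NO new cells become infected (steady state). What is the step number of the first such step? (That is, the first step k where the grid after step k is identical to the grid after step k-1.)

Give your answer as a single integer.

Step 0 (initial): 1 infected
Step 1: +3 new -> 4 infected
Step 2: +4 new -> 8 infected
Step 3: +6 new -> 14 infected
Step 4: +6 new -> 20 infected
Step 5: +7 new -> 27 infected
Step 6: +8 new -> 35 infected
Step 7: +6 new -> 41 infected
Step 8: +5 new -> 46 infected
Step 9: +3 new -> 49 infected
Step 10: +2 new -> 51 infected
Step 11: +1 new -> 52 infected
Step 12: +0 new -> 52 infected

Answer: 12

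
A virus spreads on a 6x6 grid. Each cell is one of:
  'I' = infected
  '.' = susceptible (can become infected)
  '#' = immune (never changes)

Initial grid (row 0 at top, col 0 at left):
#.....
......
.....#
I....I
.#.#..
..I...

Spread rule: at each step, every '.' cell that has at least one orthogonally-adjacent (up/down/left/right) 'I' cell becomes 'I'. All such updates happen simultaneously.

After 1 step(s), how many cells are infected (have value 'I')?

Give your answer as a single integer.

Answer: 11

Derivation:
Step 0 (initial): 3 infected
Step 1: +8 new -> 11 infected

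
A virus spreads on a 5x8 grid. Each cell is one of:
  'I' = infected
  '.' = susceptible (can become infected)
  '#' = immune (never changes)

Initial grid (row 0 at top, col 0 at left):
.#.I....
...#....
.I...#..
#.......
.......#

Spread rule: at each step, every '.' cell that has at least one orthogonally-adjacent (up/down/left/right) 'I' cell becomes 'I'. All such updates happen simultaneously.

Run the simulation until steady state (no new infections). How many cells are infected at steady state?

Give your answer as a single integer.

Answer: 35

Derivation:
Step 0 (initial): 2 infected
Step 1: +6 new -> 8 infected
Step 2: +7 new -> 15 infected
Step 3: +7 new -> 22 infected
Step 4: +4 new -> 26 infected
Step 5: +4 new -> 30 infected
Step 6: +3 new -> 33 infected
Step 7: +2 new -> 35 infected
Step 8: +0 new -> 35 infected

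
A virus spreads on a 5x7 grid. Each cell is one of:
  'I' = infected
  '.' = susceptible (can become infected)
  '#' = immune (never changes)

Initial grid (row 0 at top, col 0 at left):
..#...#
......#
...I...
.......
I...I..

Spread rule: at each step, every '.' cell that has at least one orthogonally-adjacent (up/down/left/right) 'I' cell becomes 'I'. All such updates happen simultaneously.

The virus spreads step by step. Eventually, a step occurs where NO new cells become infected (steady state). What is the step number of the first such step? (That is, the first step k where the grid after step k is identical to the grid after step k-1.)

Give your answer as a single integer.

Answer: 5

Derivation:
Step 0 (initial): 3 infected
Step 1: +9 new -> 12 infected
Step 2: +11 new -> 23 infected
Step 3: +6 new -> 29 infected
Step 4: +3 new -> 32 infected
Step 5: +0 new -> 32 infected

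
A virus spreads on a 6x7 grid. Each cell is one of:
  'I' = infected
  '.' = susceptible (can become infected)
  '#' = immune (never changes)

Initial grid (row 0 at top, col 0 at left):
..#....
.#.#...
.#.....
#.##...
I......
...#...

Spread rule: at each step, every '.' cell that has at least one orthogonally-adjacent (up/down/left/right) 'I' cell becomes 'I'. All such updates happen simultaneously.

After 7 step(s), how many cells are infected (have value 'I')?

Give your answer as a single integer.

Step 0 (initial): 1 infected
Step 1: +2 new -> 3 infected
Step 2: +3 new -> 6 infected
Step 3: +2 new -> 8 infected
Step 4: +1 new -> 9 infected
Step 5: +3 new -> 12 infected
Step 6: +4 new -> 16 infected
Step 7: +5 new -> 21 infected

Answer: 21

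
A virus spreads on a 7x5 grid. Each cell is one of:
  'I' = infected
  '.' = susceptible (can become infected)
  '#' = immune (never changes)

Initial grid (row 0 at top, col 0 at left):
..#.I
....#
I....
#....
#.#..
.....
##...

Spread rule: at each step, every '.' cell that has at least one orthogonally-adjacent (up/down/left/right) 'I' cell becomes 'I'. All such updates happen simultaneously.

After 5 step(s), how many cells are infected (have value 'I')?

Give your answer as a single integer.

Answer: 22

Derivation:
Step 0 (initial): 2 infected
Step 1: +3 new -> 5 infected
Step 2: +5 new -> 10 infected
Step 3: +5 new -> 15 infected
Step 4: +3 new -> 18 infected
Step 5: +4 new -> 22 infected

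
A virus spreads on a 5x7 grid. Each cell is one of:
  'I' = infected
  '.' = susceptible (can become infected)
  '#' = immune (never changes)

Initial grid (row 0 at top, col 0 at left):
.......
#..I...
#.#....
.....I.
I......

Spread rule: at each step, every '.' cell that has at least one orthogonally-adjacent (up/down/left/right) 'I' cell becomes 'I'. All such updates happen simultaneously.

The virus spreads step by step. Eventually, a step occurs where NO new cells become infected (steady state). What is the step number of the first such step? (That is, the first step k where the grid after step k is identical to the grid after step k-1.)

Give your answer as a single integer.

Step 0 (initial): 3 infected
Step 1: +10 new -> 13 infected
Step 2: +11 new -> 24 infected
Step 3: +6 new -> 30 infected
Step 4: +2 new -> 32 infected
Step 5: +0 new -> 32 infected

Answer: 5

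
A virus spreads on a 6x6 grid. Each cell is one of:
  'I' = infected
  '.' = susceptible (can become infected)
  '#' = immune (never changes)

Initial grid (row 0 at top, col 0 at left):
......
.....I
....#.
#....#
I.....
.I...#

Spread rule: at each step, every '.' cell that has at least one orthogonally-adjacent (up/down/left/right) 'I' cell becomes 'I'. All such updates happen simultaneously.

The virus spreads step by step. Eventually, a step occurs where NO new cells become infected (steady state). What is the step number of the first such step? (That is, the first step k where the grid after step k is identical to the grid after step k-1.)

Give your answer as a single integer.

Answer: 7

Derivation:
Step 0 (initial): 3 infected
Step 1: +6 new -> 9 infected
Step 2: +5 new -> 14 infected
Step 3: +7 new -> 21 infected
Step 4: +6 new -> 27 infected
Step 5: +4 new -> 31 infected
Step 6: +1 new -> 32 infected
Step 7: +0 new -> 32 infected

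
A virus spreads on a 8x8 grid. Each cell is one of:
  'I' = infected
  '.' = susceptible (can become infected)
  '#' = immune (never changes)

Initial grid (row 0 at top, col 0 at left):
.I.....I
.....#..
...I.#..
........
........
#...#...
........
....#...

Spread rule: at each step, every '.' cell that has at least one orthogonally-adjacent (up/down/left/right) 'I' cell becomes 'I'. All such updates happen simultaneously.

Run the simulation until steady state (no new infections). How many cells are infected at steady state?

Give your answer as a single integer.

Step 0 (initial): 3 infected
Step 1: +9 new -> 12 infected
Step 2: +11 new -> 23 infected
Step 3: +9 new -> 32 infected
Step 4: +7 new -> 39 infected
Step 5: +8 new -> 47 infected
Step 6: +5 new -> 52 infected
Step 7: +5 new -> 57 infected
Step 8: +2 new -> 59 infected
Step 9: +0 new -> 59 infected

Answer: 59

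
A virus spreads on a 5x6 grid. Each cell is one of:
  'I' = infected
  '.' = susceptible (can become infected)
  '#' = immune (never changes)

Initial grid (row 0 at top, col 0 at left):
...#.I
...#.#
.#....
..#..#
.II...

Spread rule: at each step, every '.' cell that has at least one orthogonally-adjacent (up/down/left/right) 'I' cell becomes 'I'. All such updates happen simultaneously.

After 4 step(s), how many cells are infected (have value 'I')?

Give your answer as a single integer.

Step 0 (initial): 3 infected
Step 1: +4 new -> 7 infected
Step 2: +4 new -> 11 infected
Step 3: +5 new -> 16 infected
Step 4: +3 new -> 19 infected

Answer: 19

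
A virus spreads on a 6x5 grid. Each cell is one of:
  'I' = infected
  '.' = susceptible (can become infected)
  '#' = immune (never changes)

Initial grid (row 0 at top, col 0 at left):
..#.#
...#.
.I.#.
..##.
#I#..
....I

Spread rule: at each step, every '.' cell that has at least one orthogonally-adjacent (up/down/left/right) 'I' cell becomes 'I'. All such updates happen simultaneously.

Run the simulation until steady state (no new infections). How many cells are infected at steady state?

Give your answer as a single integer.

Answer: 21

Derivation:
Step 0 (initial): 3 infected
Step 1: +7 new -> 10 infected
Step 2: +8 new -> 18 infected
Step 3: +2 new -> 20 infected
Step 4: +1 new -> 21 infected
Step 5: +0 new -> 21 infected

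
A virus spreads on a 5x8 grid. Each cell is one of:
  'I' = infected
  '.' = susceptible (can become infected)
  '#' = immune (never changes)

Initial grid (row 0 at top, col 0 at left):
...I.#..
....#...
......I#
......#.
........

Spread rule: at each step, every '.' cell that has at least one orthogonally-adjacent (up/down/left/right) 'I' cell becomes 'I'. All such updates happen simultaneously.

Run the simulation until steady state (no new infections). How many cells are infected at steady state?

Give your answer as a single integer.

Answer: 36

Derivation:
Step 0 (initial): 2 infected
Step 1: +5 new -> 7 infected
Step 2: +8 new -> 15 infected
Step 3: +7 new -> 22 infected
Step 4: +6 new -> 28 infected
Step 5: +4 new -> 32 infected
Step 6: +3 new -> 35 infected
Step 7: +1 new -> 36 infected
Step 8: +0 new -> 36 infected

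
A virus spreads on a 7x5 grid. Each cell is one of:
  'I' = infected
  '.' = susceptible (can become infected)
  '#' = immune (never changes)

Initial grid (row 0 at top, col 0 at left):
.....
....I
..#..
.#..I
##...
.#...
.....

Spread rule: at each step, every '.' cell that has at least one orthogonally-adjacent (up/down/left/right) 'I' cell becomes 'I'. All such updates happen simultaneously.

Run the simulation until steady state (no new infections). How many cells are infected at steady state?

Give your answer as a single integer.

Step 0 (initial): 2 infected
Step 1: +5 new -> 7 infected
Step 2: +6 new -> 13 infected
Step 3: +5 new -> 18 infected
Step 4: +5 new -> 23 infected
Step 5: +3 new -> 26 infected
Step 6: +2 new -> 28 infected
Step 7: +1 new -> 29 infected
Step 8: +1 new -> 30 infected
Step 9: +0 new -> 30 infected

Answer: 30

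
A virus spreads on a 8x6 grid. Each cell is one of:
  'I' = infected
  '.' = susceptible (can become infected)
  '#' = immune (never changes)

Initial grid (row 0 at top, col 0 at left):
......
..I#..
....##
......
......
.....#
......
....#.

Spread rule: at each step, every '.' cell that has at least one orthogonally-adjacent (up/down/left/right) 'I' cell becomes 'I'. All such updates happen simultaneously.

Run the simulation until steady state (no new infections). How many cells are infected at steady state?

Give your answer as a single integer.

Step 0 (initial): 1 infected
Step 1: +3 new -> 4 infected
Step 2: +6 new -> 10 infected
Step 3: +6 new -> 16 infected
Step 4: +7 new -> 23 infected
Step 5: +7 new -> 30 infected
Step 6: +6 new -> 36 infected
Step 7: +4 new -> 40 infected
Step 8: +2 new -> 42 infected
Step 9: +1 new -> 43 infected
Step 10: +0 new -> 43 infected

Answer: 43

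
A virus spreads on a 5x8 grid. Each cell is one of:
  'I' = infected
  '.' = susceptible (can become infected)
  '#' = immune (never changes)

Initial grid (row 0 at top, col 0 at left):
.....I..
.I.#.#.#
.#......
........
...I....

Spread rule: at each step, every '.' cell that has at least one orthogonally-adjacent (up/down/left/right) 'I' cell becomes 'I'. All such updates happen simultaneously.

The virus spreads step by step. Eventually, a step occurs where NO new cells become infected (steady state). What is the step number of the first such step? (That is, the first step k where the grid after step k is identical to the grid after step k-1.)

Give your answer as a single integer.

Step 0 (initial): 3 infected
Step 1: +8 new -> 11 infected
Step 2: +13 new -> 24 infected
Step 3: +7 new -> 31 infected
Step 4: +4 new -> 35 infected
Step 5: +1 new -> 36 infected
Step 6: +0 new -> 36 infected

Answer: 6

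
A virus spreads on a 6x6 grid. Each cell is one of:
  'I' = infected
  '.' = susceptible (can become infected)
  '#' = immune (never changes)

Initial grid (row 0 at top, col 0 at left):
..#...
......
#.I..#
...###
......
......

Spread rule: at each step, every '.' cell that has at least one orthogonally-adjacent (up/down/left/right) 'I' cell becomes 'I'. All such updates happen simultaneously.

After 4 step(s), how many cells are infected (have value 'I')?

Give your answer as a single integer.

Step 0 (initial): 1 infected
Step 1: +4 new -> 5 infected
Step 2: +5 new -> 10 infected
Step 3: +8 new -> 18 infected
Step 4: +7 new -> 25 infected

Answer: 25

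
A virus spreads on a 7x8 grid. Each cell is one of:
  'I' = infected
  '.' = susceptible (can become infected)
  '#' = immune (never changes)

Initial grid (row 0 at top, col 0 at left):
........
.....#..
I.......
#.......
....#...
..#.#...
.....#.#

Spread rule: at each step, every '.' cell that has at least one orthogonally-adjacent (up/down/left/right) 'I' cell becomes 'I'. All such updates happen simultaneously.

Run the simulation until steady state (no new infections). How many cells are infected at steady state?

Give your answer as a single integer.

Step 0 (initial): 1 infected
Step 1: +2 new -> 3 infected
Step 2: +4 new -> 7 infected
Step 3: +5 new -> 12 infected
Step 4: +7 new -> 19 infected
Step 5: +7 new -> 26 infected
Step 6: +6 new -> 32 infected
Step 7: +6 new -> 38 infected
Step 8: +6 new -> 44 infected
Step 9: +3 new -> 47 infected
Step 10: +2 new -> 49 infected
Step 11: +0 new -> 49 infected

Answer: 49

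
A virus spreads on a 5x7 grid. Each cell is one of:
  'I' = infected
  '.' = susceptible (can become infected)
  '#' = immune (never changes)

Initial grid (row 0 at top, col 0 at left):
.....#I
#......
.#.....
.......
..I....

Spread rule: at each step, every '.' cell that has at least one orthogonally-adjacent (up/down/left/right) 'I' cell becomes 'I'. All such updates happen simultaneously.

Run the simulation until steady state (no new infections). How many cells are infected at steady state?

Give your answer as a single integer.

Answer: 32

Derivation:
Step 0 (initial): 2 infected
Step 1: +4 new -> 6 infected
Step 2: +7 new -> 13 infected
Step 3: +8 new -> 21 infected
Step 4: +8 new -> 29 infected
Step 5: +2 new -> 31 infected
Step 6: +1 new -> 32 infected
Step 7: +0 new -> 32 infected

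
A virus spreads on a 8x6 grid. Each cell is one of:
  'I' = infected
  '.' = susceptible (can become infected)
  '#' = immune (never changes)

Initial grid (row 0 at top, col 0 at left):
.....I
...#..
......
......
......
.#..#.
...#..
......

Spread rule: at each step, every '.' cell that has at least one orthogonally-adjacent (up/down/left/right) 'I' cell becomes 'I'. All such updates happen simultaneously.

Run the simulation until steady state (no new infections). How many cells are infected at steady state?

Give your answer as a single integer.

Step 0 (initial): 1 infected
Step 1: +2 new -> 3 infected
Step 2: +3 new -> 6 infected
Step 3: +3 new -> 9 infected
Step 4: +5 new -> 14 infected
Step 5: +6 new -> 20 infected
Step 6: +5 new -> 25 infected
Step 7: +6 new -> 31 infected
Step 8: +4 new -> 35 infected
Step 9: +3 new -> 38 infected
Step 10: +3 new -> 41 infected
Step 11: +2 new -> 43 infected
Step 12: +1 new -> 44 infected
Step 13: +0 new -> 44 infected

Answer: 44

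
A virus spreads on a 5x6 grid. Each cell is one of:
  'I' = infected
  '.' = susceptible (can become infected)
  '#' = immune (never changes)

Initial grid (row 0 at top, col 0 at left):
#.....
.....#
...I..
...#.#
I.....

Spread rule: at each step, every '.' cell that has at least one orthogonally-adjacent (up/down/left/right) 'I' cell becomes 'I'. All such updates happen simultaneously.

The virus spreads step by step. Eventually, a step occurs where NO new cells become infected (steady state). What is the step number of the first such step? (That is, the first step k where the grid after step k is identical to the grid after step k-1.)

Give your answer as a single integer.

Step 0 (initial): 2 infected
Step 1: +5 new -> 7 infected
Step 2: +10 new -> 17 infected
Step 3: +6 new -> 23 infected
Step 4: +3 new -> 26 infected
Step 5: +0 new -> 26 infected

Answer: 5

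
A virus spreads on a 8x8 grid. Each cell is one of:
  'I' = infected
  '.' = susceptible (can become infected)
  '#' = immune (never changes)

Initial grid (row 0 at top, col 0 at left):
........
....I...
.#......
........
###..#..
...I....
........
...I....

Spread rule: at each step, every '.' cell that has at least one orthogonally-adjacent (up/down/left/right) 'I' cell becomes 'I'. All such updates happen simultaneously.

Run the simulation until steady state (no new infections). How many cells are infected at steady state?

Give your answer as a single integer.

Answer: 59

Derivation:
Step 0 (initial): 3 infected
Step 1: +10 new -> 13 infected
Step 2: +15 new -> 28 infected
Step 3: +14 new -> 42 infected
Step 4: +11 new -> 53 infected
Step 5: +6 new -> 59 infected
Step 6: +0 new -> 59 infected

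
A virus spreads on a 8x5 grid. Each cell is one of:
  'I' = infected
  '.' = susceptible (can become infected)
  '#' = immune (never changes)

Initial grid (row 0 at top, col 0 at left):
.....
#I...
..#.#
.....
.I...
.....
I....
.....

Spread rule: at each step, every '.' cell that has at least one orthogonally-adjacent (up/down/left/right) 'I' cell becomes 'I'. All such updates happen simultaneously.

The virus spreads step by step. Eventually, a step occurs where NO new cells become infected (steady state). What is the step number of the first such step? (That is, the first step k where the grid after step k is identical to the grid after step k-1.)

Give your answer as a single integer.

Step 0 (initial): 3 infected
Step 1: +10 new -> 13 infected
Step 2: +10 new -> 23 infected
Step 3: +8 new -> 31 infected
Step 4: +5 new -> 36 infected
Step 5: +1 new -> 37 infected
Step 6: +0 new -> 37 infected

Answer: 6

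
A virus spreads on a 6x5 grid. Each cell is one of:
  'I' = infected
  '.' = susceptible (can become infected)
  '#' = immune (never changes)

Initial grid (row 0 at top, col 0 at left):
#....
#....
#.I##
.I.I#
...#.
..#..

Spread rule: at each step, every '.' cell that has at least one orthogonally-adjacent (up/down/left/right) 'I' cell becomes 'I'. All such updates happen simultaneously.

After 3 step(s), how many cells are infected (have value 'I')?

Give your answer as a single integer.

Answer: 18

Derivation:
Step 0 (initial): 3 infected
Step 1: +5 new -> 8 infected
Step 2: +6 new -> 14 infected
Step 3: +4 new -> 18 infected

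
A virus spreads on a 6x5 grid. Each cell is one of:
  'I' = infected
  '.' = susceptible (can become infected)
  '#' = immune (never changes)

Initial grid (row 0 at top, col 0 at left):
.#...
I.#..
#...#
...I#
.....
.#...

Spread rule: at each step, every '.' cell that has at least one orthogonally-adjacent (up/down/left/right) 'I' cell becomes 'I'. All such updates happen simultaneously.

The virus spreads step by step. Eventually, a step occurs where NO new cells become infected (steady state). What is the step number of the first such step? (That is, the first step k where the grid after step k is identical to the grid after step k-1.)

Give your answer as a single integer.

Answer: 6

Derivation:
Step 0 (initial): 2 infected
Step 1: +5 new -> 7 infected
Step 2: +7 new -> 14 infected
Step 3: +6 new -> 20 infected
Step 4: +3 new -> 23 infected
Step 5: +1 new -> 24 infected
Step 6: +0 new -> 24 infected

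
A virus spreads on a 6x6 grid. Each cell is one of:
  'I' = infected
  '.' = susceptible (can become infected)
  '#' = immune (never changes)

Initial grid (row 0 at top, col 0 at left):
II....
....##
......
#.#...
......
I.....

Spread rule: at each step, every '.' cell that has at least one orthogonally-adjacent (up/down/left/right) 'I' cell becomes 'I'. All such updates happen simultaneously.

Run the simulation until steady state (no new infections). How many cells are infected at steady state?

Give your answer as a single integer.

Answer: 32

Derivation:
Step 0 (initial): 3 infected
Step 1: +5 new -> 8 infected
Step 2: +6 new -> 14 infected
Step 3: +6 new -> 20 infected
Step 4: +4 new -> 24 infected
Step 5: +4 new -> 28 infected
Step 6: +3 new -> 31 infected
Step 7: +1 new -> 32 infected
Step 8: +0 new -> 32 infected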